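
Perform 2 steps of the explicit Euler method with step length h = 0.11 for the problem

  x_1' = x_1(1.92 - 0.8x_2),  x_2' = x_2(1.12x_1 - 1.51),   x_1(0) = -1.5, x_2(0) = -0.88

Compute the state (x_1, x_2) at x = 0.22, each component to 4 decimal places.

Euler on (x_1,x_2): x_1_{n+1} = x_1_n + h·x_1', x_2_{n+1} = x_2_n + h·x_2'.
0.000000: (-1.500000, -0.880000); f=(-3.936000, 2.807200) → (-1.932960, -0.571208)
0.110000: (-1.932960, -0.571208); f=(-4.594581, 2.099141) → (-2.438364, -0.340302)
(x_1(0.22), x_2(0.22)) ≈ (-2.4384, -0.3403)

-2.4384, -0.3403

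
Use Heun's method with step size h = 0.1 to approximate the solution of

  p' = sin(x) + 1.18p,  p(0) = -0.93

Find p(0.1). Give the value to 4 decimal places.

-1.0412

Heun: k1 = f(x_n, p_n); k2 = f(x_n + h, p_n + h·k1); p_{n+1} = p_n + (h/2)·(k1 + k2).
x=0.000000, p=-0.930000:
  k1 = f(0.000000, -0.930000) = -1.097400
  k2 = f(0.100000, -1.039740) = -1.127060
  p ← -0.930000 + (0.1/2)·(-1.097400 + (-1.127060)) = -1.041223
p(0.1) ≈ -1.0412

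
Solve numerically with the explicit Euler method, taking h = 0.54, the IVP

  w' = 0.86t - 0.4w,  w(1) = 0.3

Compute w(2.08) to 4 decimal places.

1.2637

Euler: w_{n+1} = w_n + h·f(t_n, w_n).
t=1.000000, w=0.300000: f=0.740000 → w ← 0.300000 + 0.54·0.740000 = 0.699600
t=1.540000, w=0.699600: f=1.044560 → w ← 0.699600 + 0.54·1.044560 = 1.263662
w(2.08) ≈ 1.2637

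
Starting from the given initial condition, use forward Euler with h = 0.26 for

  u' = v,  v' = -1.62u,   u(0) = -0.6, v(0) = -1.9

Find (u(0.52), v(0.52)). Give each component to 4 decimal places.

Euler on (u,v): u_{n+1} = u_n + h·u', v_{n+1} = v_n + h·v'.
0.000000: (-0.600000, -1.900000); f=(-1.900000, 0.972000) → (-1.094000, -1.647280)
0.260000: (-1.094000, -1.647280); f=(-1.647280, 1.772280) → (-1.522293, -1.186487)
(u(0.52), v(0.52)) ≈ (-1.5223, -1.1865)

-1.5223, -1.1865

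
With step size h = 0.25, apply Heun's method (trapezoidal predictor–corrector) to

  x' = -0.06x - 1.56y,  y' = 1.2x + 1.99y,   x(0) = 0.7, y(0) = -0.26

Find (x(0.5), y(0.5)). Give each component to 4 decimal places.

0.7882, 0.0608

Heun on (x,y): k1 = f(t_n, state_n); k2 = f(t_n + h, state_n + h·k1); state_{n+1} = state_n + (h/2)·(k1 + k2).
0.000000: (0.700000, -0.260000)
  k1 = (0.363600, 0.322600)
  predictor → (0.790900, -0.179350)
  k2 = (0.232332, 0.592173)
  → (0.774491, -0.145653)
0.250000: (0.774491, -0.145653)
  k1 = (0.180750, 0.639540)
  predictor → (0.819679, 0.014232)
  k2 = (-0.071382, 1.011936)
  → (0.788162, 0.060781)
(x(0.5), y(0.5)) ≈ (0.7882, 0.0608)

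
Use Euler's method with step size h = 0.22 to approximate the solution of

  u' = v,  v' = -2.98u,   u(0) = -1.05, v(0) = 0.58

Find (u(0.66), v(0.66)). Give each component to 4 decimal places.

-0.2313, 2.2949

Euler on (u,v): u_{n+1} = u_n + h·u', v_{n+1} = v_n + h·v'.
0.000000: (-1.050000, 0.580000); f=(0.580000, 3.129000) → (-0.922400, 1.268380)
0.220000: (-0.922400, 1.268380); f=(1.268380, 2.748752) → (-0.643356, 1.873105)
0.440000: (-0.643356, 1.873105); f=(1.873105, 1.917202) → (-0.231273, 2.294890)
(u(0.66), v(0.66)) ≈ (-0.2313, 2.2949)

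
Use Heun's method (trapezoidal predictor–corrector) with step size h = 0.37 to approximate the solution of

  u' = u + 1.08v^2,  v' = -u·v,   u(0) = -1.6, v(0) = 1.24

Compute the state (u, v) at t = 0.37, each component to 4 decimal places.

-1.1020, 2.1832

Heun on (u,v): k1 = f(t_n, state_n); k2 = f(t_n + h, state_n + h·k1); state_{n+1} = state_n + (h/2)·(k1 + k2).
0.000000: (-1.600000, 1.240000)
  k1 = (0.060608, 1.984000)
  predictor → (-1.577575, 1.974080)
  k2 = (2.631176, 3.114259)
  → (-1.102020, 2.183178)
(u(0.37), v(0.37)) ≈ (-1.1020, 2.1832)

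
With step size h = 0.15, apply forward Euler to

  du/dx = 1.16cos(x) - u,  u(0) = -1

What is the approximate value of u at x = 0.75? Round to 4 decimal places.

Euler: u_{n+1} = u_n + h·f(x_n, u_n).
x=0.000000, u=-1.000000: f=2.160000 → u ← -1.000000 + 0.15·2.160000 = -0.676000
x=0.150000, u=-0.676000: f=1.822974 → u ← -0.676000 + 0.15·1.822974 = -0.402554
x=0.300000, u=-0.402554: f=1.510744 → u ← -0.402554 + 0.15·1.510744 = -0.175942
x=0.450000, u=-0.175942: f=1.220461 → u ← -0.175942 + 0.15·1.220461 = 0.007127
x=0.600000, u=0.007127: f=0.950262 → u ← 0.007127 + 0.15·0.950262 = 0.149666
u(0.75) ≈ 0.1497

0.1497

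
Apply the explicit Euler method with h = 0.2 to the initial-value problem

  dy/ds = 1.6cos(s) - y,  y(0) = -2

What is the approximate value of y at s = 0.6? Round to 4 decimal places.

Euler: y_{n+1} = y_n + h·f(s_n, y_n).
s=0.000000, y=-2.000000: f=3.600000 → y ← -2.000000 + 0.2·3.600000 = -1.280000
s=0.200000, y=-1.280000: f=2.848107 → y ← -1.280000 + 0.2·2.848107 = -0.710379
s=0.400000, y=-0.710379: f=2.184076 → y ← -0.710379 + 0.2·2.184076 = -0.273563
y(0.6) ≈ -0.2736

-0.2736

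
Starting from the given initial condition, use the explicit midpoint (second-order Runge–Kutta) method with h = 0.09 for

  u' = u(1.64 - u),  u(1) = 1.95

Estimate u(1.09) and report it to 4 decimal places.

Midpoint: k1 = f(x_n, u_n); k2 = f(x_n + h/2, u_n + (h/2)·k1); u_{n+1} = u_n + h·k2.
x=1.000000, u=1.950000:
  k1 = f(1.000000, 1.950000) = -0.604500
  k2 = f(1.045000, 1.922797) = -0.543762
  u ← 1.950000 + 0.09·(-0.543762) = 1.901061
u(1.09) ≈ 1.9011

1.9011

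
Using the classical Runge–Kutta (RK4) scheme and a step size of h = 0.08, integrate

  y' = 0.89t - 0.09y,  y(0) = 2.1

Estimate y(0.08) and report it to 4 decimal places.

RK4: k1 = f(t_n, y_n); k2 = f(t_n + h/2, y_n + (h/2)·k1); k3 = f(t_n + h/2, y_n + (h/2)·k2); k4 = f(t_n + h, y_n + h·k3); y_{n+1} = y_n + (h/6)·(k1 + 2k2 + 2k3 + k4).
t=0.000000, y=2.100000:
  k1 = f(0.000000, 2.100000) = -0.189000
  k2 = f(0.040000, 2.092440) = -0.152720
  k3 = f(0.040000, 2.093891) = -0.152850
  k4 = f(0.080000, 2.087772) = -0.116699
  y ← 2.100000 + (0.08/6)·(k1 + 2k2 + 2k3 + k4) = 2.087775
y(0.08) ≈ 2.0878

2.0878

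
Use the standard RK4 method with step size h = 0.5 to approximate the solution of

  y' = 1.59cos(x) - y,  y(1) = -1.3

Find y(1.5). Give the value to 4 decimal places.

-0.6064

RK4: k1 = f(x_n, y_n); k2 = f(x_n + h/2, y_n + (h/2)·k1); k3 = f(x_n + h/2, y_n + (h/2)·k2); k4 = f(x_n + h, y_n + h·k3); y_{n+1} = y_n + (h/6)·(k1 + 2k2 + 2k3 + k4).
x=1.000000, y=-1.300000:
  k1 = f(1.000000, -1.300000) = 2.159081
  k2 = f(1.250000, -0.760230) = 1.261592
  k3 = f(1.250000, -0.984602) = 1.485964
  k4 = f(1.500000, -0.557018) = 0.669490
  y ← -1.300000 + (0.5/6)·(k1 + 2k2 + 2k3 + k4) = -0.606360
y(1.5) ≈ -0.6064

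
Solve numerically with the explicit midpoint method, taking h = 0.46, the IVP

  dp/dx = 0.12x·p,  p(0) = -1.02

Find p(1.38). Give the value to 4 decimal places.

-1.1426

Midpoint: k1 = f(x_n, p_n); k2 = f(x_n + h/2, p_n + (h/2)·k1); p_{n+1} = p_n + h·k2.
x=0.000000, p=-1.020000:
  k1 = f(0.000000, -1.020000) = 0.000000
  k2 = f(0.230000, -1.020000) = -0.028152
  p ← -1.020000 + 0.46·(-0.028152) = -1.032950
x=0.460000, p=-1.032950:
  k1 = f(0.460000, -1.032950) = -0.057019
  k2 = f(0.690000, -1.046064) = -0.086614
  p ← -1.032950 + 0.46·(-0.086614) = -1.072792
x=0.920000, p=-1.072792:
  k1 = f(0.920000, -1.072792) = -0.118436
  k2 = f(1.150000, -1.100033) = -0.151805
  p ← -1.072792 + 0.46·(-0.151805) = -1.142622
p(1.38) ≈ -1.1426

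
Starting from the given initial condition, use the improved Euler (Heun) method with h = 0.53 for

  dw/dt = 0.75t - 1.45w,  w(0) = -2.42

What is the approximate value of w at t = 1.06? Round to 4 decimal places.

Heun: k1 = f(t_n, w_n); k2 = f(t_n + h, w_n + h·k1); w_{n+1} = w_n + (h/2)·(k1 + k2).
t=0.000000, w=-2.420000:
  k1 = f(0.000000, -2.420000) = 3.509000
  k2 = f(0.530000, -0.560230) = 1.209833
  w ← -2.420000 + (0.53/2)·(3.509000 + 1.209833) = -1.169509
t=0.530000, w=-1.169509:
  k1 = f(0.530000, -1.169509) = 2.093288
  k2 = f(1.060000, -0.060066) = 0.882096
  w ← -1.169509 + (0.53/2)·(2.093288 + 0.882096) = -0.381032
w(1.06) ≈ -0.3810

-0.3810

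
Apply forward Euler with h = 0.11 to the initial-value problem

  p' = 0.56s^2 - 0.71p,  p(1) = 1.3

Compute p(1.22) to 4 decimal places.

1.2376

Euler: p_{n+1} = p_n + h·f(s_n, p_n).
s=1.000000, p=1.300000: f=-0.363000 → p ← 1.300000 + 0.11·(-0.363000) = 1.260070
s=1.110000, p=1.260070: f=-0.204674 → p ← 1.260070 + 0.11·(-0.204674) = 1.237556
p(1.22) ≈ 1.2376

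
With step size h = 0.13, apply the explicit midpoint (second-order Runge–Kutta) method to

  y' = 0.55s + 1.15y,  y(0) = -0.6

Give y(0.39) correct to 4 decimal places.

Midpoint: k1 = f(s_n, y_n); k2 = f(s_n + h/2, y_n + (h/2)·k1); y_{n+1} = y_n + h·k2.
s=0.000000, y=-0.600000:
  k1 = f(0.000000, -0.600000) = -0.690000
  k2 = f(0.065000, -0.644850) = -0.705827
  y ← -0.600000 + 0.13·(-0.705827) = -0.691758
s=0.130000, y=-0.691758:
  k1 = f(0.130000, -0.691758) = -0.724021
  k2 = f(0.195000, -0.738819) = -0.742392
  y ← -0.691758 + 0.13·(-0.742392) = -0.788269
s=0.260000, y=-0.788269:
  k1 = f(0.260000, -0.788269) = -0.763509
  k2 = f(0.325000, -0.837897) = -0.784831
  y ← -0.788269 + 0.13·(-0.784831) = -0.890297
y(0.39) ≈ -0.8903

-0.8903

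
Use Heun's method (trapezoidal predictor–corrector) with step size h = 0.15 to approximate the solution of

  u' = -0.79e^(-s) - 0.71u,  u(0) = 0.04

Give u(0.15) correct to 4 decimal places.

Heun: k1 = f(s_n, u_n); k2 = f(s_n + h, u_n + h·k1); u_{n+1} = u_n + (h/2)·(k1 + k2).
s=0.000000, u=0.040000:
  k1 = f(0.000000, 0.040000) = -0.818400
  k2 = f(0.150000, -0.082760) = -0.621200
  u ← 0.040000 + (0.15/2)·(-0.818400 + (-0.621200)) = -0.067970
u(0.15) ≈ -0.0680

-0.0680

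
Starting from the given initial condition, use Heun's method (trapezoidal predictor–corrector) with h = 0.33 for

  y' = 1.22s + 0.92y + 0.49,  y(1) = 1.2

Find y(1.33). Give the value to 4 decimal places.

2.3360

Heun: k1 = f(s_n, y_n); k2 = f(s_n + h, y_n + h·k1); y_{n+1} = y_n + (h/2)·(k1 + k2).
s=1.000000, y=1.200000:
  k1 = f(1.000000, 1.200000) = 2.814000
  k2 = f(1.330000, 2.128620) = 4.070930
  y ← 1.200000 + (0.33/2)·(2.814000 + 4.070930) = 2.336014
y(1.33) ≈ 2.3360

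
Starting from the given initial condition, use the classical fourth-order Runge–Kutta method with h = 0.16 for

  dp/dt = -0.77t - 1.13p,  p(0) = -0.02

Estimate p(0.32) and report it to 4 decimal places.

RK4: k1 = f(t_n, p_n); k2 = f(t_n + h/2, p_n + (h/2)·k1); k3 = f(t_n + h/2, p_n + (h/2)·k2); k4 = f(t_n + h, p_n + h·k3); p_{n+1} = p_n + (h/6)·(k1 + 2k2 + 2k3 + k4).
t=0.000000, p=-0.020000:
  k1 = f(0.000000, -0.020000) = 0.022600
  k2 = f(0.080000, -0.018192) = -0.041043
  k3 = f(0.080000, -0.023283) = -0.035290
  k4 = f(0.160000, -0.025646) = -0.094220
  p ← -0.020000 + (0.16/6)·(k1 + 2k2 + 2k3 + k4) = -0.025981
t=0.160000, p=-0.025981:
  k1 = f(0.160000, -0.025981) = -0.093842
  k2 = f(0.240000, -0.033488) = -0.146958
  k3 = f(0.240000, -0.037738) = -0.142157
  k4 = f(0.320000, -0.048726) = -0.191340
  p ← -0.025981 + (0.16/6)·(k1 + 2k2 + 2k3 + k4) = -0.049005
p(0.32) ≈ -0.0490

-0.0490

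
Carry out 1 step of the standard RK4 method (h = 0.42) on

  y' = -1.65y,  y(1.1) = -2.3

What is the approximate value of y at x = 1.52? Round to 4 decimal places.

RK4: k1 = f(x_n, y_n); k2 = f(x_n + h/2, y_n + (h/2)·k1); k3 = f(x_n + h/2, y_n + (h/2)·k2); k4 = f(x_n + h, y_n + h·k3); y_{n+1} = y_n + (h/6)·(k1 + 2k2 + 2k3 + k4).
x=1.100000, y=-2.300000:
  k1 = f(1.100000, -2.300000) = 3.795000
  k2 = f(1.310000, -1.503050) = 2.480032
  k3 = f(1.310000, -1.779193) = 2.935669
  k4 = f(1.520000, -1.067019) = 1.760582
  y ← -2.300000 + (0.42/6)·(k1 + 2k2 + 2k3 + k4) = -1.152911
y(1.52) ≈ -1.1529

-1.1529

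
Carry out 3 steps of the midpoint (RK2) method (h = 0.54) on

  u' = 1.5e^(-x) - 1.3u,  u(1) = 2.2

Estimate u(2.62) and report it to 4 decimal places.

0.4721

Midpoint: k1 = f(x_n, u_n); k2 = f(x_n + h/2, u_n + (h/2)·k1); u_{n+1} = u_n + h·k2.
x=1.000000, u=2.200000:
  k1 = f(1.000000, 2.200000) = -2.308181
  k2 = f(1.270000, 1.576791) = -1.628581
  u ← 2.200000 + 0.54·(-1.628581) = 1.320566
x=1.540000, u=1.320566:
  k1 = f(1.540000, 1.320566) = -1.395164
  k2 = f(1.810000, 0.943872) = -0.981552
  u ← 1.320566 + 0.54·(-0.981552) = 0.790528
x=2.080000, u=0.790528:
  k1 = f(2.080000, 0.790528) = -0.840291
  k2 = f(2.350000, 0.563649) = -0.589691
  u ← 0.790528 + 0.54·(-0.589691) = 0.472095
u(2.62) ≈ 0.4721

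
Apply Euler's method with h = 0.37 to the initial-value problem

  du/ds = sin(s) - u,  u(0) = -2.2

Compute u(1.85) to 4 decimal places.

Euler: u_{n+1} = u_n + h·f(s_n, u_n).
s=0.000000, u=-2.200000: f=2.200000 → u ← -2.200000 + 0.37·2.200000 = -1.386000
s=0.370000, u=-1.386000: f=1.747615 → u ← -1.386000 + 0.37·1.747615 = -0.739382
s=0.740000, u=-0.739382: f=1.413670 → u ← -0.739382 + 0.37·1.413670 = -0.216324
s=1.110000, u=-0.216324: f=1.112023 → u ← -0.216324 + 0.37·1.112023 = 0.195124
s=1.480000, u=0.195124: f=0.800757 → u ← 0.195124 + 0.37·0.800757 = 0.491404
u(1.85) ≈ 0.4914

0.4914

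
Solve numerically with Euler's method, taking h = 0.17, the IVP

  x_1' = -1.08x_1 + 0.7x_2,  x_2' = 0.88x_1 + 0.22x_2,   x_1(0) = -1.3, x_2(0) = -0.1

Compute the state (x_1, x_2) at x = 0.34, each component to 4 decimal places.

Euler on (x_1,x_2): x_1_{n+1} = x_1_n + h·x_1', x_2_{n+1} = x_2_n + h·x_2'.
0.000000: (-1.300000, -0.100000); f=(1.334000, -1.166000) → (-1.073220, -0.298220)
0.170000: (-1.073220, -0.298220); f=(0.950324, -1.010042) → (-0.911665, -0.469927)
(x_1(0.34), x_2(0.34)) ≈ (-0.9117, -0.4699)

-0.9117, -0.4699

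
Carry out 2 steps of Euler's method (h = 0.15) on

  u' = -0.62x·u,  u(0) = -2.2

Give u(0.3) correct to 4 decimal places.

Euler: u_{n+1} = u_n + h·f(x_n, u_n).
x=0.000000, u=-2.200000: f=0.000000 → u ← -2.200000 + 0.15·0.000000 = -2.200000
x=0.150000, u=-2.200000: f=0.204600 → u ← -2.200000 + 0.15·0.204600 = -2.169310
u(0.3) ≈ -2.1693

-2.1693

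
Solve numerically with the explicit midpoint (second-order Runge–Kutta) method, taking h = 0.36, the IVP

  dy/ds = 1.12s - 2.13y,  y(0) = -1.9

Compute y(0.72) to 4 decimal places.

Midpoint: k1 = f(s_n, y_n); k2 = f(s_n + h/2, y_n + (h/2)·k1); y_{n+1} = y_n + h·k2.
s=0.000000, y=-1.900000:
  k1 = f(0.000000, -1.900000) = 4.047000
  k2 = f(0.180000, -1.171540) = 2.696980
  y ← -1.900000 + 0.36·2.696980 = -0.929087
s=0.360000, y=-0.929087:
  k1 = f(0.360000, -0.929087) = 2.382156
  k2 = f(0.540000, -0.500299) = 1.670437
  y ← -0.929087 + 0.36·1.670437 = -0.327730
y(0.72) ≈ -0.3277

-0.3277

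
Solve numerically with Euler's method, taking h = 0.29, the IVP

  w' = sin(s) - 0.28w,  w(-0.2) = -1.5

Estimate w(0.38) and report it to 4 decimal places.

Euler: w_{n+1} = w_n + h·f(s_n, w_n).
s=-0.200000, w=-1.500000: f=0.221331 → w ← -1.500000 + 0.29·0.221331 = -1.435814
s=0.090000, w=-1.435814: f=0.491906 → w ← -1.435814 + 0.29·0.491906 = -1.293161
w(0.38) ≈ -1.2932

-1.2932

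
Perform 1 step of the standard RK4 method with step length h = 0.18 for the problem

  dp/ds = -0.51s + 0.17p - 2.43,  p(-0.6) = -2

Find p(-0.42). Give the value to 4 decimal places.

RK4: k1 = f(s_n, p_n); k2 = f(s_n + h/2, p_n + (h/2)·k1); k3 = f(s_n + h/2, p_n + (h/2)·k2); k4 = f(s_n + h, p_n + h·k3); p_{n+1} = p_n + (h/6)·(k1 + 2k2 + 2k3 + k4).
s=-0.600000, p=-2.000000:
  k1 = f(-0.600000, -2.000000) = -2.464000
  k2 = f(-0.510000, -2.221760) = -2.547599
  k3 = f(-0.510000, -2.229284) = -2.548878
  k4 = f(-0.420000, -2.458798) = -2.633796
  p ← -2.000000 + (0.18/6)·(k1 + 2k2 + 2k3 + k4) = -2.458723
p(-0.42) ≈ -2.4587

-2.4587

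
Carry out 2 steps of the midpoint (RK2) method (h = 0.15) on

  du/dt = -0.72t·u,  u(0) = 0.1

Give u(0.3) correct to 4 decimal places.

0.0968

Midpoint: k1 = f(t_n, u_n); k2 = f(t_n + h/2, u_n + (h/2)·k1); u_{n+1} = u_n + h·k2.
t=0.000000, u=0.100000:
  k1 = f(0.000000, 0.100000) = 0.000000
  k2 = f(0.075000, 0.100000) = -0.005400
  u ← 0.100000 + 0.15·(-0.005400) = 0.099190
t=0.150000, u=0.099190:
  k1 = f(0.150000, 0.099190) = -0.010713
  k2 = f(0.225000, 0.098387) = -0.015939
  u ← 0.099190 + 0.15·(-0.015939) = 0.096799
u(0.3) ≈ 0.0968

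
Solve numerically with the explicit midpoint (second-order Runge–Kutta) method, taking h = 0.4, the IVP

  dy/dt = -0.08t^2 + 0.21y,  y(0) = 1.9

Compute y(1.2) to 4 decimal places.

Midpoint: k1 = f(t_n, y_n); k2 = f(t_n + h/2, y_n + (h/2)·k1); y_{n+1} = y_n + h·k2.
t=0.000000, y=1.900000:
  k1 = f(0.000000, 1.900000) = 0.399000
  k2 = f(0.200000, 1.979800) = 0.412558
  y ← 1.900000 + 0.4·0.412558 = 2.065023
t=0.400000, y=2.065023:
  k1 = f(0.400000, 2.065023) = 0.420855
  k2 = f(0.600000, 2.149194) = 0.422531
  y ← 2.065023 + 0.4·0.422531 = 2.234036
t=0.800000, y=2.234036:
  k1 = f(0.800000, 2.234036) = 0.417947
  k2 = f(1.000000, 2.317625) = 0.406701
  y ← 2.234036 + 0.4·0.406701 = 2.396716
y(1.2) ≈ 2.3967

2.3967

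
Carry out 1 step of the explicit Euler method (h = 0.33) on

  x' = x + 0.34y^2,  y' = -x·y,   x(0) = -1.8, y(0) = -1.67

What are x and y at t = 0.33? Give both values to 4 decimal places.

-2.0811, -2.6620

Euler on (x,y): x_{n+1} = x_n + h·x', y_{n+1} = y_n + h·y'.
0.000000: (-1.800000, -1.670000); f=(-0.851774, -3.006000) → (-2.081085, -2.661980)
(x(0.33), y(0.33)) ≈ (-2.0811, -2.6620)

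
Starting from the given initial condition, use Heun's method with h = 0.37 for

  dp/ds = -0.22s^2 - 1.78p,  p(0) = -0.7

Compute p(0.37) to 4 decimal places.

-0.3964

Heun: k1 = f(s_n, p_n); k2 = f(s_n + h, p_n + h·k1); p_{n+1} = p_n + (h/2)·(k1 + k2).
s=0.000000, p=-0.700000:
  k1 = f(0.000000, -0.700000) = 1.246000
  k2 = f(0.370000, -0.238980) = 0.395266
  p ← -0.700000 + (0.37/2)·(1.246000 + 0.395266) = -0.396366
p(0.37) ≈ -0.3964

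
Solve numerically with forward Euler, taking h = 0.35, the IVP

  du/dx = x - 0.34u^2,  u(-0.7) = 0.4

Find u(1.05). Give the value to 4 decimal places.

Euler: u_{n+1} = u_n + h·f(x_n, u_n).
x=-0.700000, u=0.400000: f=-0.754400 → u ← 0.400000 + 0.35·(-0.754400) = 0.135960
x=-0.350000, u=0.135960: f=-0.356285 → u ← 0.135960 + 0.35·(-0.356285) = 0.011260
x=0.000000, u=0.011260: f=-0.000043 → u ← 0.011260 + 0.35·(-0.000043) = 0.011245
x=0.350000, u=0.011245: f=0.349957 → u ← 0.011245 + 0.35·0.349957 = 0.133730
x=0.700000, u=0.133730: f=0.693920 → u ← 0.133730 + 0.35·0.693920 = 0.376602
u(1.05) ≈ 0.3766

0.3766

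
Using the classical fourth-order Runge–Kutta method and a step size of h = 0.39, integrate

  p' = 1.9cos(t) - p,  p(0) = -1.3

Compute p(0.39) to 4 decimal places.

RK4: k1 = f(t_n, p_n); k2 = f(t_n + h/2, p_n + (h/2)·k1); k3 = f(t_n + h/2, p_n + (h/2)·k2); k4 = f(t_n + h, p_n + h·k3); p_{n+1} = p_n + (h/6)·(k1 + 2k2 + 2k3 + k4).
t=0.000000, p=-1.300000:
  k1 = f(0.000000, -1.300000) = 3.200000
  k2 = f(0.195000, -0.676000) = 2.539991
  k3 = f(0.195000, -0.804702) = 2.668692
  k4 = f(0.390000, -0.259210) = 2.016537
  p ← -1.300000 + (0.39/6)·(k1 + 2k2 + 2k3 + k4) = -0.283796
p(0.39) ≈ -0.2838

-0.2838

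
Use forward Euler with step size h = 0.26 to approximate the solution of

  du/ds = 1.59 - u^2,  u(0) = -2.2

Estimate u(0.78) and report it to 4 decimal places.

Euler: u_{n+1} = u_n + h·f(s_n, u_n).
s=0.000000, u=-2.200000: f=-3.250000 → u ← -2.200000 + 0.26·(-3.250000) = -3.045000
s=0.260000, u=-3.045000: f=-7.682025 → u ← -3.045000 + 0.26·(-7.682025) = -5.042327
s=0.520000, u=-5.042327: f=-23.835057 → u ← -5.042327 + 0.26·(-23.835057) = -11.239441
u(0.78) ≈ -11.2394

-11.2394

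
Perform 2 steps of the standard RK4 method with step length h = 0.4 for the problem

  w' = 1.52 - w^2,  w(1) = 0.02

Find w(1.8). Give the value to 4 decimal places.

RK4: k1 = f(t_n, w_n); k2 = f(t_n + h/2, w_n + (h/2)·k1); k3 = f(t_n + h/2, w_n + (h/2)·k2); k4 = f(t_n + h, w_n + h·k3); w_{n+1} = w_n + (h/6)·(k1 + 2k2 + 2k3 + k4).
t=1.000000, w=0.020000:
  k1 = f(1.000000, 0.020000) = 1.519600
  k2 = f(1.200000, 0.323920) = 1.415076
  k3 = f(1.200000, 0.303015) = 1.428182
  k4 = f(1.400000, 0.591273) = 1.170397
  w ← 0.020000 + (0.4/6)·(k1 + 2k2 + 2k3 + k4) = 0.578434
t=1.400000, w=0.578434:
  k1 = f(1.400000, 0.578434) = 1.185414
  k2 = f(1.600000, 0.815517) = 0.854932
  k3 = f(1.600000, 0.749421) = 0.958369
  k4 = f(1.800000, 0.961782) = 0.594976
  w ← 0.578434 + (0.4/6)·(k1 + 2k2 + 2k3 + k4) = 0.938900
w(1.8) ≈ 0.9389

0.9389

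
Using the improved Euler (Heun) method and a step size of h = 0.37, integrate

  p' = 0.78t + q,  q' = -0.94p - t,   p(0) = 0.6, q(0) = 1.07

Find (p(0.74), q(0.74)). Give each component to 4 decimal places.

1.3484, 0.1020

Heun on (p,q): k1 = f(t_n, state_n); k2 = f(t_n + h, state_n + h·k1); state_{n+1} = state_n + (h/2)·(k1 + k2).
0.000000: (0.600000, 1.070000)
  k1 = (1.070000, -0.564000)
  predictor → (0.995900, 0.861320)
  k2 = (1.149920, -1.306146)
  → (1.010685, 0.724023)
0.370000: (1.010685, 0.724023)
  k1 = (1.012623, -1.320044)
  predictor → (1.385356, 0.235607)
  k2 = (0.812807, -2.042234)
  → (1.348390, 0.102001)
(p(0.74), q(0.74)) ≈ (1.3484, 0.1020)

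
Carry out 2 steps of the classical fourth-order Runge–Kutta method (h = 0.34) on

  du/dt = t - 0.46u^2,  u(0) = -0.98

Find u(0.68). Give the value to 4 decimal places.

RK4: k1 = f(t_n, u_n); k2 = f(t_n + h/2, u_n + (h/2)·k1); k3 = f(t_n + h/2, u_n + (h/2)·k2); k4 = f(t_n + h, u_n + h·k3); u_{n+1} = u_n + (h/6)·(k1 + 2k2 + 2k3 + k4).
t=0.000000, u=-0.980000:
  k1 = f(0.000000, -0.980000) = -0.441784
  k2 = f(0.170000, -1.055103) = -0.342092
  k3 = f(0.170000, -1.038156) = -0.325773
  k4 = f(0.340000, -1.090763) = -0.207291
  u ← -0.980000 + (0.34/6)·(k1 + 2k2 + 2k3 + k4) = -1.092472
t=0.340000, u=-1.092472:
  k1 = f(0.340000, -1.092472) = -0.209008
  k2 = f(0.510000, -1.128004) = -0.075300
  k3 = f(0.510000, -1.105273) = -0.051949
  k4 = f(0.680000, -1.110135) = 0.113096
  u ← -1.092472 + (0.34/6)·(k1 + 2k2 + 2k3 + k4) = -1.112329
u(0.68) ≈ -1.1123

-1.1123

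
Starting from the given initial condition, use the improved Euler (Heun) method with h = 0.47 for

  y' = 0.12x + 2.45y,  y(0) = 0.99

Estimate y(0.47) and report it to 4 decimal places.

Heun: k1 = f(x_n, y_n); k2 = f(x_n + h, y_n + h·k1); y_{n+1} = y_n + (h/2)·(k1 + k2).
x=0.000000, y=0.990000:
  k1 = f(0.000000, 0.990000) = 2.425500
  k2 = f(0.470000, 2.129985) = 5.274863
  y ← 0.990000 + (0.47/2)·(2.425500 + 5.274863) = 2.799585
y(0.47) ≈ 2.7996

2.7996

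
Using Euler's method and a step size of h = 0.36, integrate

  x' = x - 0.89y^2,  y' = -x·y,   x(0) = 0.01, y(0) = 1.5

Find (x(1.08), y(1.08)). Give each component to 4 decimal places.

Euler on (x,y): x_{n+1} = x_n + h·x', y_{n+1} = y_n + h·y'.
0.000000: (0.010000, 1.500000); f=(-1.992500, -0.015000) → (-0.707300, 1.494600)
0.360000: (-0.707300, 1.494600); f=(-2.695408, 1.057131) → (-1.677647, 1.875167)
0.720000: (-1.677647, 1.875167); f=(-4.807111, 3.145868) → (-3.408207, 3.007680)
(x(1.08), y(1.08)) ≈ (-3.4082, 3.0077)

-3.4082, 3.0077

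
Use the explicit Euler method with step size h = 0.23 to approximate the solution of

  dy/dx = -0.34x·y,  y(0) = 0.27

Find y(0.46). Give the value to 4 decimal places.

Euler: y_{n+1} = y_n + h·f(x_n, y_n).
x=0.000000, y=0.270000: f=0.000000 → y ← 0.270000 + 0.23·0.000000 = 0.270000
x=0.230000, y=0.270000: f=-0.021114 → y ← 0.270000 + 0.23·(-0.021114) = 0.265144
y(0.46) ≈ 0.2651

0.2651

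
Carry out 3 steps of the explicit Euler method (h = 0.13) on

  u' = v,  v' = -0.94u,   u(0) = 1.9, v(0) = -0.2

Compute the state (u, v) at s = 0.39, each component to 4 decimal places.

1.7319, -0.8833

Euler on (u,v): u_{n+1} = u_n + h·u', v_{n+1} = v_n + h·v'.
0.000000: (1.900000, -0.200000); f=(-0.200000, -1.786000) → (1.874000, -0.432180)
0.130000: (1.874000, -0.432180); f=(-0.432180, -1.761560) → (1.817817, -0.661183)
0.260000: (1.817817, -0.661183); f=(-0.661183, -1.708748) → (1.731863, -0.883320)
(u(0.39), v(0.39)) ≈ (1.7319, -0.8833)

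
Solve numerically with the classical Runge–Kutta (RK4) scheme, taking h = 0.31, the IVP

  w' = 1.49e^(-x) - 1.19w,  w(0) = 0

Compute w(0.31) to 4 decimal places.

0.3289

RK4: k1 = f(x_n, w_n); k2 = f(x_n + h/2, w_n + (h/2)·k1); k3 = f(x_n + h/2, w_n + (h/2)·k2); k4 = f(x_n + h, w_n + h·k3); w_{n+1} = w_n + (h/6)·(k1 + 2k2 + 2k3 + k4).
x=0.000000, w=0.000000:
  k1 = f(0.000000, 0.000000) = 1.490000
  k2 = f(0.155000, 0.230950) = 1.001228
  k3 = f(0.155000, 0.155190) = 1.091382
  k4 = f(0.310000, 0.338328) = 0.690225
  w ← 0.000000 + (0.31/6)·(k1 + 2k2 + 2k3 + k4) = 0.328881
w(0.31) ≈ 0.3289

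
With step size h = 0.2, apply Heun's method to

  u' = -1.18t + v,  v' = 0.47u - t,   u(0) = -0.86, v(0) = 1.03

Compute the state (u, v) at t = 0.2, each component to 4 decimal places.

-0.6857, 0.9388

Heun on (u,v): k1 = f(t_n, state_n); k2 = f(t_n + h, state_n + h·k1); state_{n+1} = state_n + (h/2)·(k1 + k2).
0.000000: (-0.860000, 1.030000)
  k1 = (1.030000, -0.404200)
  predictor → (-0.654000, 0.949160)
  k2 = (0.713160, -0.507380)
  → (-0.685684, 0.938842)
(u(0.2), v(0.2)) ≈ (-0.6857, 0.9388)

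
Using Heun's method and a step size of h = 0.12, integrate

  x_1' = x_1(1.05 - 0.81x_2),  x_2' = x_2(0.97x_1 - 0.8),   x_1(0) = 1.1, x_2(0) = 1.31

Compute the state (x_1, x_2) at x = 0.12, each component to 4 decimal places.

Heun on (x_1,x_2): k1 = f(x_n, state_n); k2 = f(x_n + h, state_n + h·k1); state_{n+1} = state_n + (h/2)·(k1 + k2).
0.000000: (1.100000, 1.310000)
  k1 = (-0.012210, 0.349770)
  predictor → (1.098535, 1.351972)
  k2 = (-0.049541, 0.359055)
  → (1.096295, 1.352530)
(x_1(0.12), x_2(0.12)) ≈ (1.0963, 1.3525)

1.0963, 1.3525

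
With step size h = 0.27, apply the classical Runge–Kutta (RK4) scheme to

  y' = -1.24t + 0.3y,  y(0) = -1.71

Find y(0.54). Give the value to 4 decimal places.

-2.2017

RK4: k1 = f(t_n, y_n); k2 = f(t_n + h/2, y_n + (h/2)·k1); k3 = f(t_n + h/2, y_n + (h/2)·k2); k4 = f(t_n + h, y_n + h·k3); y_{n+1} = y_n + (h/6)·(k1 + 2k2 + 2k3 + k4).
t=0.000000, y=-1.710000:
  k1 = f(0.000000, -1.710000) = -0.513000
  k2 = f(0.135000, -1.779255) = -0.701176
  k3 = f(0.135000, -1.804659) = -0.708798
  k4 = f(0.270000, -1.901375) = -0.905213
  y ← -1.710000 + (0.27/6)·(k1 + 2k2 + 2k3 + k4) = -1.900717
t=0.270000, y=-1.900717:
  k1 = f(0.270000, -1.900717) = -0.905015
  k2 = f(0.405000, -2.022894) = -1.109068
  k3 = f(0.405000, -2.050441) = -1.117332
  k4 = f(0.540000, -2.202397) = -1.330319
  y ← -1.900717 + (0.27/6)·(k1 + 2k2 + 2k3 + k4) = -2.201683
y(0.54) ≈ -2.2017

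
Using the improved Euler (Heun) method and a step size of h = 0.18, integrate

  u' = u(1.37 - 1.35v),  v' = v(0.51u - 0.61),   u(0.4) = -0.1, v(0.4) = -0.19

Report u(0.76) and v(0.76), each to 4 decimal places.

Heun on (u,v): k1 = f(t_n, state_n); k2 = f(t_n + h, state_n + h·k1); state_{n+1} = state_n + (h/2)·(k1 + k2).
0.400000: (-0.100000, -0.190000)
  k1 = (-0.162650, 0.125590)
  predictor → (-0.129277, -0.167394)
  k2 = (-0.206324, 0.113147)
  → (-0.133208, -0.168514)
0.580000: (-0.133208, -0.168514)
  k1 = (-0.212798, 0.114241)
  predictor → (-0.171511, -0.147950)
  k2 = (-0.269227, 0.103191)
  → (-0.176590, -0.148945)
(u(0.76), v(0.76)) ≈ (-0.1766, -0.1489)

-0.1766, -0.1489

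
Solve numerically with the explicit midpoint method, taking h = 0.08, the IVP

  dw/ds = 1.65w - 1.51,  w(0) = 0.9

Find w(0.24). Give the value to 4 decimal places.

0.8927

Midpoint: k1 = f(s_n, w_n); k2 = f(s_n + h/2, w_n + (h/2)·k1); w_{n+1} = w_n + h·k2.
s=0.000000, w=0.900000:
  k1 = f(0.000000, 0.900000) = -0.025000
  k2 = f(0.040000, 0.899000) = -0.026650
  w ← 0.900000 + 0.08·(-0.026650) = 0.897868
s=0.080000, w=0.897868:
  k1 = f(0.080000, 0.897868) = -0.028518
  k2 = f(0.120000, 0.896727) = -0.030400
  w ← 0.897868 + 0.08·(-0.030400) = 0.895436
s=0.160000, w=0.895436:
  k1 = f(0.160000, 0.895436) = -0.032531
  k2 = f(0.200000, 0.894135) = -0.034678
  w ← 0.895436 + 0.08·(-0.034678) = 0.892662
w(0.24) ≈ 0.8927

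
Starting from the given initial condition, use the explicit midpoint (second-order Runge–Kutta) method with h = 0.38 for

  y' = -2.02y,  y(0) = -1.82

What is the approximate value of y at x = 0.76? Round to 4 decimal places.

Midpoint: k1 = f(x_n, y_n); k2 = f(x_n + h/2, y_n + (h/2)·k1); y_{n+1} = y_n + h·k2.
x=0.000000, y=-1.820000:
  k1 = f(0.000000, -1.820000) = 3.676400
  k2 = f(0.190000, -1.121484) = 2.265398
  y ← -1.820000 + 0.38·2.265398 = -0.959149
x=0.380000, y=-0.959149:
  k1 = f(0.380000, -0.959149) = 1.937481
  k2 = f(0.570000, -0.591028) = 1.193876
  y ← -0.959149 + 0.38·1.193876 = -0.505476
y(0.76) ≈ -0.5055

-0.5055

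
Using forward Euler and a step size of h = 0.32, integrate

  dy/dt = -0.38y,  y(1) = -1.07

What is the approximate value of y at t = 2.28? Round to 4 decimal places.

-0.6370

Euler: y_{n+1} = y_n + h·f(t_n, y_n).
t=1.000000, y=-1.070000: f=0.406600 → y ← -1.070000 + 0.32·0.406600 = -0.939888
t=1.320000, y=-0.939888: f=0.357157 → y ← -0.939888 + 0.32·0.357157 = -0.825598
t=1.640000, y=-0.825598: f=0.313727 → y ← -0.825598 + 0.32·0.313727 = -0.725205
t=1.960000, y=-0.725205: f=0.275578 → y ← -0.725205 + 0.32·0.275578 = -0.637020
y(2.28) ≈ -0.6370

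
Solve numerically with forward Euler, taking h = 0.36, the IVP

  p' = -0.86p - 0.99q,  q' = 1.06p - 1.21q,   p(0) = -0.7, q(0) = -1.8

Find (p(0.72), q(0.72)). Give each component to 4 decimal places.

0.5665, -0.6638

Euler on (p,q): p_{n+1} = p_n + h·p', q_{n+1} = q_n + h·q'.
0.000000: (-0.700000, -1.800000); f=(2.384000, 1.436000) → (0.158240, -1.283040)
0.360000: (0.158240, -1.283040); f=(1.134123, 1.720213) → (0.566524, -0.663763)
(p(0.72), q(0.72)) ≈ (0.5665, -0.6638)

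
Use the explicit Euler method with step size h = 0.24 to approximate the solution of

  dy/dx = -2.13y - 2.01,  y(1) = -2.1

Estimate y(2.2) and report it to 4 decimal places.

-0.9759

Euler: y_{n+1} = y_n + h·f(x_n, y_n).
x=1.000000, y=-2.100000: f=2.463000 → y ← -2.100000 + 0.24·2.463000 = -1.508880
x=1.240000, y=-1.508880: f=1.203914 → y ← -1.508880 + 0.24·1.203914 = -1.219941
x=1.480000, y=-1.219941: f=0.588473 → y ← -1.219941 + 0.24·0.588473 = -1.078707
x=1.720000, y=-1.078707: f=0.287646 → y ← -1.078707 + 0.24·0.287646 = -1.009672
x=1.960000, y=-1.009672: f=0.140601 → y ← -1.009672 + 0.24·0.140601 = -0.975928
y(2.2) ≈ -0.9759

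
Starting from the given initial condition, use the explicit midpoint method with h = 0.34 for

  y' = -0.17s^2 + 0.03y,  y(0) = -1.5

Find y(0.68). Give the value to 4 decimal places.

Midpoint: k1 = f(s_n, y_n); k2 = f(s_n + h/2, y_n + (h/2)·k1); y_{n+1} = y_n + h·k2.
s=0.000000, y=-1.500000:
  k1 = f(0.000000, -1.500000) = -0.045000
  k2 = f(0.170000, -1.507650) = -0.050142
  y ← -1.500000 + 0.34·(-0.050142) = -1.517048
s=0.340000, y=-1.517048:
  k1 = f(0.340000, -1.517048) = -0.065163
  k2 = f(0.510000, -1.528126) = -0.090061
  y ← -1.517048 + 0.34·(-0.090061) = -1.547669
y(0.68) ≈ -1.5477

-1.5477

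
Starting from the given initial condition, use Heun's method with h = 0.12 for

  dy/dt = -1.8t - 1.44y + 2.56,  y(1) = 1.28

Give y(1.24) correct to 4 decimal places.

1.0137

Heun: k1 = f(t_n, y_n); k2 = f(t_n + h, y_n + h·k1); y_{n+1} = y_n + (h/2)·(k1 + k2).
t=1.000000, y=1.280000:
  k1 = f(1.000000, 1.280000) = -1.083200
  k2 = f(1.120000, 1.150016) = -1.112023
  y ← 1.280000 + (0.12/2)·(-1.083200 + (-1.112023)) = 1.148287
t=1.120000, y=1.148287:
  k1 = f(1.120000, 1.148287) = -1.109533
  k2 = f(1.240000, 1.015143) = -1.133805
  y ← 1.148287 + (0.12/2)·(-1.109533 + (-1.133805)) = 1.013686
y(1.24) ≈ 1.0137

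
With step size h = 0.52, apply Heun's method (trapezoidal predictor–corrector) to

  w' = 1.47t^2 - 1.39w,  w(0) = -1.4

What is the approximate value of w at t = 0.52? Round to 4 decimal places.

Heun: k1 = f(t_n, w_n); k2 = f(t_n + h, w_n + h·k1); w_{n+1} = w_n + (h/2)·(k1 + k2).
t=0.000000, w=-1.400000:
  k1 = f(0.000000, -1.400000) = 1.946000
  k2 = f(0.520000, -0.388080) = 0.936919
  w ← -1.400000 + (0.52/2)·(1.946000 + 0.936919) = -0.650441
w(0.52) ≈ -0.6504

-0.6504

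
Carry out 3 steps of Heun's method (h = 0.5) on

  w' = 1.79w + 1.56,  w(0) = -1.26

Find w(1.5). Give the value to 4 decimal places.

-5.5707

Heun: k1 = f(t_n, w_n); k2 = f(t_n + h, w_n + h·k1); w_{n+1} = w_n + (h/2)·(k1 + k2).
t=0.000000, w=-1.260000:
  k1 = f(0.000000, -1.260000) = -0.695400
  k2 = f(0.500000, -1.607700) = -1.317783
  w ← -1.260000 + (0.5/2)·(-0.695400 + (-1.317783)) = -1.763296
t=0.500000, w=-1.763296:
  k1 = f(0.500000, -1.763296) = -1.596299
  k2 = f(1.000000, -2.561445) = -3.024987
  w ← -1.763296 + (0.5/2)·(-1.596299 + (-3.024987)) = -2.918617
t=1.000000, w=-2.918617:
  k1 = f(1.000000, -2.918617) = -3.664325
  k2 = f(1.500000, -4.750780) = -6.943896
  w ← -2.918617 + (0.5/2)·(-3.664325 + (-6.943896)) = -5.570673
w(1.5) ≈ -5.5707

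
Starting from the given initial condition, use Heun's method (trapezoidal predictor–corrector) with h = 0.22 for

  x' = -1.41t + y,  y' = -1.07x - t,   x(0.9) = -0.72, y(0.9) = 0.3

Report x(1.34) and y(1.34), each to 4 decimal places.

Heun on (x,y): k1 = f(t_n, state_n); k2 = f(t_n + h, state_n + h·k1); state_{n+1} = state_n + (h/2)·(k1 + k2).
0.900000: (-0.720000, 0.300000)
  k1 = (-0.969000, -0.129600)
  predictor → (-0.933180, 0.271488)
  k2 = (-1.307712, -0.121497)
  → (-0.970438, 0.272379)
1.120000: (-0.970438, 0.272379)
  k1 = (-1.306821, -0.081631)
  predictor → (-1.257939, 0.254420)
  k2 = (-1.634980, 0.005995)
  → (-1.294036, 0.264059)
(x(1.34), y(1.34)) ≈ (-1.2940, 0.2641)

-1.2940, 0.2641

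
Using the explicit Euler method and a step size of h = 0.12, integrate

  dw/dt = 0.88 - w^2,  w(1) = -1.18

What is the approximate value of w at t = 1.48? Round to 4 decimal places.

-1.5625

Euler: w_{n+1} = w_n + h·f(t_n, w_n).
t=1.000000, w=-1.180000: f=-0.512400 → w ← -1.180000 + 0.12·(-0.512400) = -1.241488
t=1.120000, w=-1.241488: f=-0.661292 → w ← -1.241488 + 0.12·(-0.661292) = -1.320843
t=1.240000, w=-1.320843: f=-0.864626 → w ← -1.320843 + 0.12·(-0.864626) = -1.424598
t=1.360000, w=-1.424598: f=-1.149480 → w ← -1.424598 + 0.12·(-1.149480) = -1.562536
w(1.48) ≈ -1.5625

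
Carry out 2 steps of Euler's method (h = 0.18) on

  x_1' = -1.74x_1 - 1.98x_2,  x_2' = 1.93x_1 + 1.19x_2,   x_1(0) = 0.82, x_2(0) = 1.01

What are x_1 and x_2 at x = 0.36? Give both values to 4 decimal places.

-0.3990, 1.9055

Euler on (x_1,x_2): x_1_{n+1} = x_1_n + h·x_1', x_2_{n+1} = x_2_n + h·x_2'.
0.000000: (0.820000, 1.010000); f=(-3.426600, 2.784500) → (0.203212, 1.511210)
0.180000: (0.203212, 1.511210); f=(-3.345785, 2.190539) → (-0.399029, 1.905507)
(x_1(0.36), x_2(0.36)) ≈ (-0.3990, 1.9055)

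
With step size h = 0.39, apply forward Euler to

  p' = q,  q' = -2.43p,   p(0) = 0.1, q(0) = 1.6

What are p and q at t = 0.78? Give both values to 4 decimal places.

Euler on (p,q): p_{n+1} = p_n + h·p', q_{n+1} = q_n + h·q'.
0.000000: (0.100000, 1.600000); f=(1.600000, -0.243000) → (0.724000, 1.505230)
0.390000: (0.724000, 1.505230); f=(1.505230, -1.759320) → (1.311040, 0.819095)
(p(0.78), q(0.78)) ≈ (1.3110, 0.8191)

1.3110, 0.8191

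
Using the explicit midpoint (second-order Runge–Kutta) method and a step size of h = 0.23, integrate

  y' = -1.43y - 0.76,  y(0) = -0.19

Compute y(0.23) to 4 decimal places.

Midpoint: k1 = f(s_n, y_n); k2 = f(s_n + h/2, y_n + (h/2)·k1); y_{n+1} = y_n + h·k2.
s=0.000000, y=-0.190000:
  k1 = f(0.000000, -0.190000) = -0.488300
  k2 = f(0.115000, -0.246154) = -0.407999
  y ← -0.190000 + 0.23·(-0.407999) = -0.283840
y(0.23) ≈ -0.2838

-0.2838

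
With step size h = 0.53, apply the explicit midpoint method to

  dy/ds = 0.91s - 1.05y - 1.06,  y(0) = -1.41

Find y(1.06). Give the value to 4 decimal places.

-0.7641

Midpoint: k1 = f(s_n, y_n); k2 = f(s_n + h/2, y_n + (h/2)·k1); y_{n+1} = y_n + h·k2.
s=0.000000, y=-1.410000:
  k1 = f(0.000000, -1.410000) = 0.420500
  k2 = f(0.265000, -1.298567) = 0.544646
  y ← -1.410000 + 0.53·0.544646 = -1.121338
s=0.530000, y=-1.121338:
  k1 = f(0.530000, -1.121338) = 0.599705
  k2 = f(0.795000, -0.962416) = 0.673987
  y ← -1.121338 + 0.53·0.673987 = -0.764125
y(1.06) ≈ -0.7641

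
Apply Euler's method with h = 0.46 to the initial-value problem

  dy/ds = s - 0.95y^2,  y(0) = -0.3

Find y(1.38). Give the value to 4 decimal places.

0.2313

Euler: y_{n+1} = y_n + h·f(s_n, y_n).
s=0.000000, y=-0.300000: f=-0.085500 → y ← -0.300000 + 0.46·(-0.085500) = -0.339330
s=0.460000, y=-0.339330: f=0.350612 → y ← -0.339330 + 0.46·0.350612 = -0.178048
s=0.920000, y=-0.178048: f=0.889884 → y ← -0.178048 + 0.46·0.889884 = 0.231298
y(1.38) ≈ 0.2313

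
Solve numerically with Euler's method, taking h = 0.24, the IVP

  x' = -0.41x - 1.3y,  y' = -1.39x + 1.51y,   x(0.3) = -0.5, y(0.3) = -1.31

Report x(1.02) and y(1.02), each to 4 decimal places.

Euler on (x,y): x_{n+1} = x_n + h·x', y_{n+1} = y_n + h·y'.
0.300000: (-0.500000, -1.310000); f=(1.908000, -1.283100) → (-0.042080, -1.617944)
0.540000: (-0.042080, -1.617944); f=(2.120580, -2.384604) → (0.466859, -2.190249)
0.780000: (0.466859, -2.190249); f=(2.655911, -3.956210) → (1.104278, -3.139739)
(x(1.02), y(1.02)) ≈ (1.1043, -3.1397)

1.1043, -3.1397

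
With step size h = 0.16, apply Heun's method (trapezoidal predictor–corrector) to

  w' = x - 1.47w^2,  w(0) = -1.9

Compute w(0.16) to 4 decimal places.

Heun: k1 = f(x_n, w_n); k2 = f(x_n + h, w_n + h·k1); w_{n+1} = w_n + (h/2)·(k1 + k2).
x=0.000000, w=-1.900000:
  k1 = f(0.000000, -1.900000) = -5.306700
  k2 = f(0.160000, -2.749072) = -10.949373
  w ← -1.900000 + (0.16/2)·(-5.306700 + (-10.949373)) = -3.200486
w(0.16) ≈ -3.2005

-3.2005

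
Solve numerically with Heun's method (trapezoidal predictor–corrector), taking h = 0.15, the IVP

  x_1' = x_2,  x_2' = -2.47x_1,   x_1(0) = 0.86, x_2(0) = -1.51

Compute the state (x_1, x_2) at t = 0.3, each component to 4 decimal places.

Heun on (x_1,x_2): k1 = f(t_n, state_n); k2 = f(t_n + h, state_n + h·k1); state_{n+1} = state_n + (h/2)·(k1 + k2).
0.000000: (0.860000, -1.510000)
  k1 = (-1.510000, -2.124200)
  predictor → (0.633500, -1.828630)
  k2 = (-1.828630, -1.564745)
  → (0.609603, -1.786671)
0.150000: (0.609603, -1.786671)
  k1 = (-1.786671, -1.505719)
  predictor → (0.341602, -2.012529)
  k2 = (-2.012529, -0.843757)
  → (0.324663, -1.962882)
(x_1(0.3), x_2(0.3)) ≈ (0.3247, -1.9629)

0.3247, -1.9629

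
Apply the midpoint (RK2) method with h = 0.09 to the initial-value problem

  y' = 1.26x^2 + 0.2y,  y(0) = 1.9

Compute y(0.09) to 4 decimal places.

1.9347

Midpoint: k1 = f(x_n, y_n); k2 = f(x_n + h/2, y_n + (h/2)·k1); y_{n+1} = y_n + h·k2.
x=0.000000, y=1.900000:
  k1 = f(0.000000, 1.900000) = 0.380000
  k2 = f(0.045000, 1.917100) = 0.385971
  y ← 1.900000 + 0.09·0.385971 = 1.934737
y(0.09) ≈ 1.9347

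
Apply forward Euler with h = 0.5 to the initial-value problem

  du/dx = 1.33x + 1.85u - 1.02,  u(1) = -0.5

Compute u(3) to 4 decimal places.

-1.2227

Euler: u_{n+1} = u_n + h·f(x_n, u_n).
x=1.000000, u=-0.500000: f=-0.615000 → u ← -0.500000 + 0.5·(-0.615000) = -0.807500
x=1.500000, u=-0.807500: f=-0.518875 → u ← -0.807500 + 0.5·(-0.518875) = -1.066937
x=2.000000, u=-1.066937: f=-0.333834 → u ← -1.066937 + 0.5·(-0.333834) = -1.233855
x=2.500000, u=-1.233855: f=0.022369 → u ← -1.233855 + 0.5·0.022369 = -1.222670
u(3) ≈ -1.2227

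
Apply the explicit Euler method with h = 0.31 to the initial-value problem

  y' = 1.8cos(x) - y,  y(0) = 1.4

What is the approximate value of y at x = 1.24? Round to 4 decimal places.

Euler: y_{n+1} = y_n + h·f(x_n, y_n).
x=0.000000, y=1.400000: f=0.400000 → y ← 1.400000 + 0.31·0.400000 = 1.524000
x=0.310000, y=1.524000: f=0.190200 → y ← 1.524000 + 0.31·0.190200 = 1.582962
x=0.620000, y=1.582962: f=-0.117981 → y ← 1.582962 + 0.31·(-0.117981) = 1.546388
x=0.930000, y=1.546388: f=-0.470287 → y ← 1.546388 + 0.31·(-0.470287) = 1.400599
y(1.24) ≈ 1.4006

1.4006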